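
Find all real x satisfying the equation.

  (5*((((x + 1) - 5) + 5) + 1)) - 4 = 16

Step 1. [(5*((((x + 1) - 5) + 5) + 1)) - 4 = 16] 4 comes off first (add 4) ⇒ sub: 5*((((x + 1) - 5) + 5) + 1) = 20.
Step 2. [5*((((x + 1) - 5) + 5) + 1) = 20] 5 out front; divide by 5, so div: (((x + 1) - 5) + 5) + 1 = 4.
Step 3. [(((x + 1) - 5) + 5) + 1 = 4] peel the +1: subtract 1 from each side. So sub: ((x + 1) - 5) + 5 = 3.
Step 4. [((x + 1) - 5) + 5 = 3] the outer +5 inverts by subtracting 5. So sub: (x + 1) - 5 = -2.
Step 5. [(x + 1) - 5 = -2] 5 comes off first (add 5), so sub: x + 1 = 3.
Step 6. [x + 1 = 3] peel the +1: subtract 1 from each side. So sub: x = 2.

Answer: x ∈ {2}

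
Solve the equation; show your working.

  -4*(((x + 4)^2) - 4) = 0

Step 1. [-4*(((x + 4)^2) - 4) = 0] LHS = -4·(…); ÷-4 both sides ⇒ div: ((x + 4)^2) - 4 = 0.
Step 2. [((x + 4)^2) - 4 = 0] -4 is outermost — add 4 both sides, so sub: (x + 4)^2 = 4.
Step 3. [(x + 4)^2 = 4] 4 ≥ 0, LHS is (·)² — take ±√, so sqrt: x + 4 = 2 or -2.
Step 4. [x + 4 = 2 or -2] +4 is outermost — subtract 4 both sides, so sub: x = -2 or -6.

Answer: x ∈ {-6, -2}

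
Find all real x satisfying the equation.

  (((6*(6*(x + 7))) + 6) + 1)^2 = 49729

Step 1. [(((6*(6*(x + 7))) + 6) + 1)^2 = 49729] 49729 ≥ 0, LHS is (·)² — take ±√, so sqrt: ((6*(6*(x + 7))) + 6) + 1 = 223 or -223.
Step 2. [((6*(6*(x + 7))) + 6) + 1 = 223 or -223] 1 comes off first (subtract 1) ⇒ sub: (6*(6*(x + 7))) + 6 = 222 or -224.
Step 3. [(6*(6*(x + 7))) + 6 = 222 or -224] peel the +6: subtract 6 from each side. So sub: 6*(6*(x + 7)) = 216 or -230.
Step 4. [6*(6*(x + 7)) = 216 or -230] divide by the outer 6 ⇒ div: 6*(x + 7) = 36 or -115/3.
Step 5. [6*(x + 7) = 36 or -115/3] 6·(inner) — divide through by 6 ⇒ div: x + 7 = 6 or -115/18.
Step 6. [x + 7 = 6 or -115/18] peel the +7: subtract 7 from each side ⇒ sub: x = -1 or -241/18.

Answer: x ∈ {-241/18, -1}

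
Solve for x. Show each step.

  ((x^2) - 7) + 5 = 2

Step 1. [((x^2) - 7) + 5 = 2] 5 comes off first (subtract 5), so sub: (x^2) - 7 = -3.
Step 2. [(x^2) - 7 = -3] add 7: x sits inside (… - 7). So sub: x^2 = 4.
Step 3. [x^2 = 4] √ both sides: 4 ≥ 0 gives two branches ⇒ sqrt: x = 2 or -2.

Answer: x ∈ {-2, 2}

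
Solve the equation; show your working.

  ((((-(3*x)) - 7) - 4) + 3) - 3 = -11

Step 1. [((((-(3*x)) - 7) - 4) + 3) - 3 = -11] peel the -3: add 3 from each side ⇒ sub: (((-(3*x)) - 7) - 4) + 3 = -8.
Step 2. [(((-(3*x)) - 7) - 4) + 3 = -8] 3 comes off first (subtract 3). So sub: ((-(3*x)) - 7) - 4 = -11.
Step 3. [((-(3*x)) - 7) - 4 = -11] add 4: x sits inside (… - 4), so sub: (-(3*x)) - 7 = -7.
Step 4. [(-(3*x)) - 7 = -7] the outer -7 inverts by adding 7 ⇒ sub: -(3*x) = 0.
Step 5. [-(3*x) = 0] flip signs both sides. So neg: 3*x = 0.
Step 6. [3*x = 0] 3 out front; divide by 3 ⇒ div: x = 0.

Answer: x ∈ {0}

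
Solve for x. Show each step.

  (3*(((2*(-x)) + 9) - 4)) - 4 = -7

Step 1. [(3*(((2*(-x)) + 9) - 4)) - 4 = -7] peel the -4: add 4 from each side, so sub: 3*(((2*(-x)) + 9) - 4) = -3.
Step 2. [3*(((2*(-x)) + 9) - 4) = -3] 3 out front; divide by 3 ⇒ div: ((2*(-x)) + 9) - 4 = -1.
Step 3. [((2*(-x)) + 9) - 4 = -1] -4 is outermost — add 4 both sides. So sub: (2*(-x)) + 9 = 3.
Step 4. [(2*(-x)) + 9 = 3] subtract 9: x sits inside (… + 9). So sub: 2*(-x) = -6.
Step 5. [2*(-x) = -6] 2 out front; divide by 2 ⇒ div: -x = -3.
Step 6. [-x = -3] leading − — multiply by −1. So neg: x = 3.

Answer: x ∈ {3}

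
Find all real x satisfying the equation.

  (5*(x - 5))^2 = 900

Step 1. [(5*(x - 5))^2 = 900] √ both sides: 900 ≥ 0 gives two branches ⇒ sqrt: 5*(x - 5) = 30 or -30.
Step 2. [5*(x - 5) = 30 or -30] 5·(inner) — divide through by 5 ⇒ div: x - 5 = 6 or -6.
Step 3. [x - 5 = 6 or -6] 5 comes off first (add 5). So sub: x = 11 or -1.

Answer: x ∈ {-1, 11}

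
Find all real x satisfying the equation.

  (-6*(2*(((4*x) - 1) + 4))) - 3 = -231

Step 1. [(-6*(2*(((4*x) - 1) + 4))) - 3 = -231] peel the -3: add 3 from each side. So sub: -6*(2*(((4*x) - 1) + 4)) = -228.
Step 2. [-6*(2*(((4*x) - 1) + 4)) = -228] -6 out front; divide by -6 ⇒ div: 2*(((4*x) - 1) + 4) = 38.
Step 3. [2*(((4*x) - 1) + 4) = 38] leading coefficient 2: divide by 2, so div: ((4*x) - 1) + 4 = 19.
Step 4. [((4*x) - 1) + 4 = 19] subtract 4: x sits inside (… + 4) ⇒ sub: (4*x) - 1 = 15.
Step 5. [(4*x) - 1 = 15] -1 is outermost — add 1 both sides. So sub: 4*x = 16.
Step 6. [4*x = 16] LHS = 4·(…); ÷4 both sides ⇒ div: x = 4.

Answer: x ∈ {4}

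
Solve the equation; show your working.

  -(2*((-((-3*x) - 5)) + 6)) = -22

Step 1. [-(2*((-((-3*x) - 5)) + 6)) = -22] LHS negated; negate both sides, so neg: 2*((-((-3*x) - 5)) + 6) = 22.
Step 2. [2*((-((-3*x) - 5)) + 6) = 22] LHS = 2·(…); ÷2 both sides, so div: (-((-3*x) - 5)) + 6 = 11.
Step 3. [(-((-3*x) - 5)) + 6 = 11] subtract 6: x sits inside (… + 6). So sub: -((-3*x) - 5) = 5.
Step 4. [-((-3*x) - 5) = 5] flip signs both sides ⇒ neg: (-3*x) - 5 = -5.
Step 5. [(-3*x) - 5 = -5] add 5: x sits inside (… - 5). So sub: -3*x = 0.
Step 6. [-3*x = 0] divide by the outer -3, so div: x = 0.

Answer: x ∈ {0}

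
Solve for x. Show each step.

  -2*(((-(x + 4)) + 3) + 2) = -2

Step 1. [-2*(((-(x + 4)) + 3) + 2) = -2] -2·(inner) — divide through by -2. So div: ((-(x + 4)) + 3) + 2 = 1.
Step 2. [((-(x + 4)) + 3) + 2 = 1] the outer +2 inverts by subtracting 2, so sub: (-(x + 4)) + 3 = -1.
Step 3. [(-(x + 4)) + 3 = -1] peel the +3: subtract 3 from each side ⇒ sub: -(x + 4) = -4.
Step 4. [-(x + 4) = -4] flip signs both sides. So neg: x + 4 = 4.
Step 5. [x + 4 = 4] 4 comes off first (subtract 4). So sub: x = 0.

Answer: x ∈ {0}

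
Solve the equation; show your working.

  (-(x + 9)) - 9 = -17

Step 1. [(-(x + 9)) - 9 = -17] add 9: x sits inside (… - 9), so sub: -(x + 9) = -8.
Step 2. [-(x + 9) = -8] leading − — multiply by −1 ⇒ neg: x + 9 = 8.
Step 3. [x + 9 = 8] the outer +9 inverts by subtracting 9, so sub: x = -1.

Answer: x ∈ {-1}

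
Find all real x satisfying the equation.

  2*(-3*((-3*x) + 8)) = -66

Step 1. [2*(-3*((-3*x) + 8)) = -66] 2·(inner) — divide through by 2. So div: -3*((-3*x) + 8) = -33.
Step 2. [-3*((-3*x) + 8) = -33] divide by the outer -3, so div: (-3*x) + 8 = 11.
Step 3. [(-3*x) + 8 = 11] 8 comes off first (subtract 8) ⇒ sub: -3*x = 3.
Step 4. [-3*x = 3] -3 out front; divide by -3 ⇒ div: x = -1.

Answer: x ∈ {-1}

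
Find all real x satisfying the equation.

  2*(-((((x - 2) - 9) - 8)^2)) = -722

Step 1. [2*(-((((x - 2) - 9) - 8)^2)) = -722] 2 out front; divide by 2 ⇒ div: -((((x - 2) - 9) - 8)^2) = -361.
Step 2. [-((((x - 2) - 9) - 8)^2) = -361] leading − — multiply by −1. So neg: (((x - 2) - 9) - 8)^2 = 361.
Step 3. [(((x - 2) - 9) - 8)^2 = 361] LHS squared, RHS 361 ≥ 0: apply √ (±), so sqrt: ((x - 2) - 9) - 8 = 19 or -19.
Step 4. [((x - 2) - 9) - 8 = 19 or -19] peel the -8: add 8 from each side. So sub: (x - 2) - 9 = 27 or -11.
Step 5. [(x - 2) - 9 = 27 or -11] -9 is outermost — add 9 both sides, so sub: x - 2 = 36 or -2.
Step 6. [x - 2 = 36 or -2] add 2: x sits inside (… - 2), so sub: x = 38 or 0.

Answer: x ∈ {0, 38}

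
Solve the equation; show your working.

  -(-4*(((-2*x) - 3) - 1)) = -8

Step 1. [-(-4*(((-2*x) - 3) - 1)) = -8] leading − — multiply by −1 ⇒ neg: -4*(((-2*x) - 3) - 1) = 8.
Step 2. [-4*(((-2*x) - 3) - 1) = 8] -4·(inner) — divide through by -4 ⇒ div: ((-2*x) - 3) - 1 = -2.
Step 3. [((-2*x) - 3) - 1 = -2] -1 is outermost — add 1 both sides, so sub: (-2*x) - 3 = -1.
Step 4. [(-2*x) - 3 = -1] the outer -3 inverts by adding 3, so sub: -2*x = 2.
Step 5. [-2*x = 2] -2·(inner) — divide through by -2, so div: x = -1.

Answer: x ∈ {-1}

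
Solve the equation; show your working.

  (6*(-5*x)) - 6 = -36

Step 1. [(6*(-5*x)) - 6 = -36] 6 divides every term; factor it out. So factor: (-5*x) - 1 = -6.
Step 2. [(-5*x) - 1 = -6] peel the -1: add 1 from each side ⇒ sub: -5*x = -5.
Step 3. [-5*x = -5] -5·(inner) — divide through by -5 ⇒ div: x = 1.

Answer: x ∈ {1}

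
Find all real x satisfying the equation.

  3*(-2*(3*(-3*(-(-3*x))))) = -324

Step 1. [3*(-2*(3*(-3*(-(-3*x))))) = -324] 3·(inner) — divide through by 3 ⇒ div: -2*(3*(-3*(-(-3*x)))) = -108.
Step 2. [-2*(3*(-3*(-(-3*x)))) = -108] LHS = -2·(…); ÷-2 both sides ⇒ div: 3*(-3*(-(-3*x))) = 54.
Step 3. [3*(-3*(-(-3*x))) = 54] 3 out front; divide by 3. So div: -3*(-(-3*x)) = 18.
Step 4. [-3*(-(-3*x)) = 18] leading coefficient -3: divide by -3. So div: -(-3*x) = -6.
Step 5. [-(-3*x) = -6] flip signs both sides ⇒ neg: -3*x = 6.
Step 6. [-3*x = 6] divide by the outer -3, so div: x = -2.

Answer: x ∈ {-2}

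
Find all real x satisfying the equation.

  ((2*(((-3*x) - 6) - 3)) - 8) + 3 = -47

Step 1. [((2*(((-3*x) - 6) - 3)) - 8) + 3 = -47] peel the +3: subtract 3 from each side ⇒ sub: (2*(((-3*x) - 6) - 3)) - 8 = -50.
Step 2. [(2*(((-3*x) - 6) - 3)) - 8 = -50] common factor 2 (LHS and -50) — divide through ⇒ factor: (((-3*x) - 6) - 3) - 4 = -25.
Step 3. [(((-3*x) - 6) - 3) - 4 = -25] -4 is outermost — add 4 both sides, so sub: ((-3*x) - 6) - 3 = -21.
Step 4. [((-3*x) - 6) - 3 = -21] 3 comes off first (add 3) ⇒ sub: (-3*x) - 6 = -18.
Step 5. [(-3*x) - 6 = -18] -3 divides every term; factor it out, so factor: x + 2 = 6.
Step 6. [x + 2 = 6] 2 comes off first (subtract 2) ⇒ sub: x = 4.

Answer: x ∈ {4}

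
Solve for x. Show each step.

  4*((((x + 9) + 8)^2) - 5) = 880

Step 1. [4*((((x + 9) + 8)^2) - 5) = 880] divide by the outer 4, so div: (((x + 9) + 8)^2) - 5 = 220.
Step 2. [(((x + 9) + 8)^2) - 5 = 220] -5 is outermost — add 5 both sides ⇒ sub: ((x + 9) + 8)^2 = 225.
Step 3. [((x + 9) + 8)^2 = 225] √ both sides: 225 ≥ 0 gives two branches. So sqrt: (x + 9) + 8 = 15 or -15.
Step 4. [(x + 9) + 8 = 15 or -15] the outer +8 inverts by subtracting 8. So sub: x + 9 = 7 or -23.
Step 5. [x + 9 = 7 or -23] subtract 9: x sits inside (… + 9) ⇒ sub: x = -2 or -32.

Answer: x ∈ {-32, -2}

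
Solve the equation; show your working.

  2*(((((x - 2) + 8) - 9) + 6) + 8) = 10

Step 1. [2*(((((x - 2) + 8) - 9) + 6) + 8) = 10] 2 out front; divide by 2 ⇒ div: ((((x - 2) + 8) - 9) + 6) + 8 = 5.
Step 2. [((((x - 2) + 8) - 9) + 6) + 8 = 5] +8 is outermost — subtract 8 both sides. So sub: (((x - 2) + 8) - 9) + 6 = -3.
Step 3. [(((x - 2) + 8) - 9) + 6 = -3] the outer +6 inverts by subtracting 6, so sub: ((x - 2) + 8) - 9 = -9.
Step 4. [((x - 2) + 8) - 9 = -9] add 9: x sits inside (… - 9), so sub: (x - 2) + 8 = 0.
Step 5. [(x - 2) + 8 = 0] 8 comes off first (subtract 8), so sub: x - 2 = -8.
Step 6. [x - 2 = -8] the outer -2 inverts by adding 2, so sub: x = -6.

Answer: x ∈ {-6}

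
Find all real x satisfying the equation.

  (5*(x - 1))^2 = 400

Step 1. [(5*(x - 1))^2 = 400] LHS squared, RHS 400 ≥ 0: apply √ (±) ⇒ sqrt: 5*(x - 1) = 20 or -20.
Step 2. [5*(x - 1) = 20 or -20] divide by the outer 5 ⇒ div: x - 1 = 4 or -4.
Step 3. [x - 1 = 4 or -4] 1 comes off first (add 1), so sub: x = 5 or -3.

Answer: x ∈ {-3, 5}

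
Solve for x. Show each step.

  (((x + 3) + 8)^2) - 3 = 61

Step 1. [(((x + 3) + 8)^2) - 3 = 61] 3 comes off first (add 3), so sub: ((x + 3) + 8)^2 = 64.
Step 2. [((x + 3) + 8)^2 = 64] √ both sides: 64 ≥ 0 gives two branches ⇒ sqrt: (x + 3) + 8 = 8 or -8.
Step 3. [(x + 3) + 8 = 8 or -8] peel the +8: subtract 8 from each side, so sub: x + 3 = 0 or -16.
Step 4. [x + 3 = 0 or -16] subtract 3: x sits inside (… + 3). So sub: x = -3 or -19.

Answer: x ∈ {-19, -3}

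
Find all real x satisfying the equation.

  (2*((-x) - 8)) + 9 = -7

Step 1. [(2*((-x) - 8)) + 9 = -7] 9 comes off first (subtract 9) ⇒ sub: 2*((-x) - 8) = -16.
Step 2. [2*((-x) - 8) = -16] LHS = 2·(…); ÷2 both sides. So div: (-x) - 8 = -8.
Step 3. [(-x) - 8 = -8] the outer -8 inverts by adding 8, so sub: -x = 0.
Step 4. [-x = 0] leading − — multiply by −1 ⇒ neg: x = 0.

Answer: x ∈ {0}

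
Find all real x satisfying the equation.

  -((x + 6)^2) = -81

Step 1. [-((x + 6)^2) = -81] leading − — multiply by −1. So neg: (x + 6)^2 = 81.
Step 2. [(x + 6)^2 = 81] LHS squared, RHS 81 ≥ 0: apply √ (±). So sqrt: x + 6 = 9 or -9.
Step 3. [x + 6 = 9 or -9] peel the +6: subtract 6 from each side. So sub: x = 3 or -15.

Answer: x ∈ {-15, 3}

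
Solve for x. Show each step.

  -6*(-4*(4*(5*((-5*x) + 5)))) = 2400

Step 1. [-6*(-4*(4*(5*((-5*x) + 5)))) = 2400] LHS = -6·(…); ÷-6 both sides, so div: -4*(4*(5*((-5*x) + 5))) = -400.
Step 2. [-4*(4*(5*((-5*x) + 5))) = -400] divide by the outer -4 ⇒ div: 4*(5*((-5*x) + 5)) = 100.
Step 3. [4*(5*((-5*x) + 5)) = 100] leading coefficient 4: divide by 4 ⇒ div: 5*((-5*x) + 5) = 25.
Step 4. [5*((-5*x) + 5) = 25] LHS = 5·(…); ÷5 both sides, so div: (-5*x) + 5 = 5.
Step 5. [(-5*x) + 5 = 5] -5 | LHS and -5 | 5: pull -5 out. So factor: x - 1 = -1.
Step 6. [x - 1 = -1] the outer -1 inverts by adding 1. So sub: x = 0.

Answer: x ∈ {0}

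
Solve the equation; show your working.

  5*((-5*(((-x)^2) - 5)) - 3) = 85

Step 1. [5*((-5*(((-x)^2) - 5)) - 3) = 85] 5·(inner) — divide through by 5 ⇒ div: (-5*(((-x)^2) - 5)) - 3 = 17.
Step 2. [(-5*(((-x)^2) - 5)) - 3 = 17] 3 comes off first (add 3) ⇒ sub: -5*(((-x)^2) - 5) = 20.
Step 3. [-5*(((-x)^2) - 5) = 20] LHS = -5·(…); ÷-5 both sides ⇒ div: ((-x)^2) - 5 = -4.
Step 4. [((-x)^2) - 5 = -4] peel the -5: add 5 from each side. So sub: (-x)^2 = 1.
Step 5. [(-x)^2 = 1] LHS squared, RHS 1 ≥ 0: apply √ (±), so sqrt: -x = 1 or -1.
Step 6. [-x = 1 or -1] flip signs both sides, so neg: x = -1 or 1.

Answer: x ∈ {-1, 1}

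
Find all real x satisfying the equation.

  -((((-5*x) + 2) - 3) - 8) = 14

Step 1. [-((((-5*x) + 2) - 3) - 8) = 14] leading − — multiply by −1, so neg: (((-5*x) + 2) - 3) - 8 = -14.
Step 2. [(((-5*x) + 2) - 3) - 8 = -14] peel the -8: add 8 from each side. So sub: ((-5*x) + 2) - 3 = -6.
Step 3. [((-5*x) + 2) - 3 = -6] -3 is outermost — add 3 both sides. So sub: (-5*x) + 2 = -3.
Step 4. [(-5*x) + 2 = -3] the outer +2 inverts by subtracting 2, so sub: -5*x = -5.
Step 5. [-5*x = -5] -5·(inner) — divide through by -5 ⇒ div: x = 1.

Answer: x ∈ {1}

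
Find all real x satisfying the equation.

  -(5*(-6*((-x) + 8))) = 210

Step 1. [-(5*(-6*((-x) + 8))) = 210] LHS negated; negate both sides. So neg: 5*(-6*((-x) + 8)) = -210.
Step 2. [5*(-6*((-x) + 8)) = -210] divide by the outer 5. So div: -6*((-x) + 8) = -42.
Step 3. [-6*((-x) + 8) = -42] divide by the outer -6 ⇒ div: (-x) + 8 = 7.
Step 4. [(-x) + 8 = 7] subtract 8: x sits inside (… + 8). So sub: -x = -1.
Step 5. [-x = -1] flip signs both sides ⇒ neg: x = 1.

Answer: x ∈ {1}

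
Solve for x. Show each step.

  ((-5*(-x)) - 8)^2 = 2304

Step 1. [((-5*(-x)) - 8)^2 = 2304] 2304 ≥ 0, LHS is (·)² — take ±√ ⇒ sqrt: (-5*(-x)) - 8 = 48 or -48.
Step 2. [(-5*(-x)) - 8 = 48 or -48] -8 is outermost — add 8 both sides ⇒ sub: -5*(-x) = 56 or -40.
Step 3. [-5*(-x) = 56 or -40] LHS = -5·(…); ÷-5 both sides, so div: -x = -56/5 or 8.
Step 4. [-x = -56/5 or 8] LHS negated; negate both sides, so neg: x = 56/5 or -8.

Answer: x ∈ {-8, 56/5}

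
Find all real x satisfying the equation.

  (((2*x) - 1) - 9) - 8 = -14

Step 1. [(((2*x) - 1) - 9) - 8 = -14] 8 comes off first (add 8). So sub: ((2*x) - 1) - 9 = -6.
Step 2. [((2*x) - 1) - 9 = -6] -9 is outermost — add 9 both sides. So sub: (2*x) - 1 = 3.
Step 3. [(2*x) - 1 = 3] -1 is outermost — add 1 both sides, so sub: 2*x = 4.
Step 4. [2*x = 4] 2·(inner) — divide through by 2 ⇒ div: x = 2.

Answer: x ∈ {2}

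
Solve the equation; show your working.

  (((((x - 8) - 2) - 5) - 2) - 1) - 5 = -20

Step 1. [(((((x - 8) - 2) - 5) - 2) - 1) - 5 = -20] -5 is outermost — add 5 both sides ⇒ sub: ((((x - 8) - 2) - 5) - 2) - 1 = -15.
Step 2. [((((x - 8) - 2) - 5) - 2) - 1 = -15] 1 comes off first (add 1), so sub: (((x - 8) - 2) - 5) - 2 = -14.
Step 3. [(((x - 8) - 2) - 5) - 2 = -14] -2 is outermost — add 2 both sides. So sub: ((x - 8) - 2) - 5 = -12.
Step 4. [((x - 8) - 2) - 5 = -12] peel the -5: add 5 from each side, so sub: (x - 8) - 2 = -7.
Step 5. [(x - 8) - 2 = -7] the outer -2 inverts by adding 2, so sub: x - 8 = -5.
Step 6. [x - 8 = -5] 8 comes off first (add 8). So sub: x = 3.

Answer: x ∈ {3}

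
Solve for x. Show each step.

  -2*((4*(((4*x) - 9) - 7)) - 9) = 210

Step 1. [-2*((4*(((4*x) - 9) - 7)) - 9) = 210] divide by the outer -2, so div: (4*(((4*x) - 9) - 7)) - 9 = -105.
Step 2. [(4*(((4*x) - 9) - 7)) - 9 = -105] add 9: x sits inside (… - 9). So sub: 4*(((4*x) - 9) - 7) = -96.
Step 3. [4*(((4*x) - 9) - 7) = -96] LHS = 4·(…); ÷4 both sides, so div: ((4*x) - 9) - 7 = -24.
Step 4. [((4*x) - 9) - 7 = -24] 7 comes off first (add 7), so sub: (4*x) - 9 = -17.
Step 5. [(4*x) - 9 = -17] add 9: x sits inside (… - 9) ⇒ sub: 4*x = -8.
Step 6. [4*x = -8] 4 out front; divide by 4. So div: x = -2.

Answer: x ∈ {-2}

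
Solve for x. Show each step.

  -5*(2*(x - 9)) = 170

Step 1. [-5*(2*(x - 9)) = 170] -5·(inner) — divide through by -5 ⇒ div: 2*(x - 9) = -34.
Step 2. [2*(x - 9) = -34] leading coefficient 2: divide by 2. So div: x - 9 = -17.
Step 3. [x - 9 = -17] -9 is outermost — add 9 both sides. So sub: x = -8.

Answer: x ∈ {-8}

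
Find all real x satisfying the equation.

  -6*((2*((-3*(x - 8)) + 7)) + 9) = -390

Step 1. [-6*((2*((-3*(x - 8)) + 7)) + 9) = -390] -6·(inner) — divide through by -6 ⇒ div: (2*((-3*(x - 8)) + 7)) + 9 = 65.
Step 2. [(2*((-3*(x - 8)) + 7)) + 9 = 65] 9 comes off first (subtract 9), so sub: 2*((-3*(x - 8)) + 7) = 56.
Step 3. [2*((-3*(x - 8)) + 7) = 56] leading coefficient 2: divide by 2, so div: (-3*(x - 8)) + 7 = 28.
Step 4. [(-3*(x - 8)) + 7 = 28] peel the +7: subtract 7 from each side ⇒ sub: -3*(x - 8) = 21.
Step 5. [-3*(x - 8) = 21] -3·(inner) — divide through by -3, so div: x - 8 = -7.
Step 6. [x - 8 = -7] peel the -8: add 8 from each side, so sub: x = 1.

Answer: x ∈ {1}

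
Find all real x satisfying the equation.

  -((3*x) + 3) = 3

Step 1. [-((3*x) + 3) = 3] LHS negated; negate both sides. So neg: (3*x) + 3 = -3.
Step 2. [(3*x) + 3 = -3] 3 | LHS and 3 | -3: pull 3 out ⇒ factor: x + 1 = -1.
Step 3. [x + 1 = -1] +1 is outermost — subtract 1 both sides. So sub: x = -2.

Answer: x ∈ {-2}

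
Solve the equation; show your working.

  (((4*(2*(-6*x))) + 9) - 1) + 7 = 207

Step 1. [(((4*(2*(-6*x))) + 9) - 1) + 7 = 207] +7 is outermost — subtract 7 both sides. So sub: ((4*(2*(-6*x))) + 9) - 1 = 200.
Step 2. [((4*(2*(-6*x))) + 9) - 1 = 200] -1 is outermost — add 1 both sides ⇒ sub: (4*(2*(-6*x))) + 9 = 201.
Step 3. [(4*(2*(-6*x))) + 9 = 201] peel the +9: subtract 9 from each side. So sub: 4*(2*(-6*x)) = 192.
Step 4. [4*(2*(-6*x)) = 192] leading coefficient 4: divide by 4, so div: 2*(-6*x) = 48.
Step 5. [2*(-6*x) = 48] divide by the outer 2, so div: -6*x = 24.
Step 6. [-6*x = 24] -6 out front; divide by -6 ⇒ div: x = -4.

Answer: x ∈ {-4}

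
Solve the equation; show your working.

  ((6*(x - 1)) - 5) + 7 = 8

Step 1. [((6*(x - 1)) - 5) + 7 = 8] 7 comes off first (subtract 7) ⇒ sub: (6*(x - 1)) - 5 = 1.
Step 2. [(6*(x - 1)) - 5 = 1] the outer -5 inverts by adding 5 ⇒ sub: 6*(x - 1) = 6.
Step 3. [6*(x - 1) = 6] LHS = 6·(…); ÷6 both sides ⇒ div: x - 1 = 1.
Step 4. [x - 1 = 1] 1 comes off first (add 1) ⇒ sub: x = 2.

Answer: x ∈ {2}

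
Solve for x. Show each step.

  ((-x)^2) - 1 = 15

Step 1. [((-x)^2) - 1 = 15] the outer -1 inverts by adding 1 ⇒ sub: (-x)^2 = 16.
Step 2. [(-x)^2 = 16] √ both sides: 16 ≥ 0 gives two branches, so sqrt: -x = 4 or -4.
Step 3. [-x = 4 or -4] LHS negated; negate both sides. So neg: x = -4 or 4.

Answer: x ∈ {-4, 4}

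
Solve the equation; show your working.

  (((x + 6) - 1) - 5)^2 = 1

Step 1. [(((x + 6) - 1) - 5)^2 = 1] √ both sides: 1 ≥ 0 gives two branches ⇒ sqrt: ((x + 6) - 1) - 5 = 1 or -1.
Step 2. [((x + 6) - 1) - 5 = 1 or -1] peel the -5: add 5 from each side, so sub: (x + 6) - 1 = 6 or 4.
Step 3. [(x + 6) - 1 = 6 or 4] add 1: x sits inside (… - 1) ⇒ sub: x + 6 = 7 or 5.
Step 4. [x + 6 = 7 or 5] the outer +6 inverts by subtracting 6 ⇒ sub: x = 1 or -1.

Answer: x ∈ {-1, 1}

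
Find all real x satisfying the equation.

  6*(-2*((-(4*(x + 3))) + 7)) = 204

Step 1. [6*(-2*((-(4*(x + 3))) + 7)) = 204] 6 out front; divide by 6 ⇒ div: -2*((-(4*(x + 3))) + 7) = 34.
Step 2. [-2*((-(4*(x + 3))) + 7) = 34] leading coefficient -2: divide by -2 ⇒ div: (-(4*(x + 3))) + 7 = -17.
Step 3. [(-(4*(x + 3))) + 7 = -17] +7 is outermost — subtract 7 both sides. So sub: -(4*(x + 3)) = -24.
Step 4. [-(4*(x + 3)) = -24] flip signs both sides. So neg: 4*(x + 3) = 24.
Step 5. [4*(x + 3) = 24] divide by the outer 4, so div: x + 3 = 6.
Step 6. [x + 3 = 6] +3 is outermost — subtract 3 both sides ⇒ sub: x = 3.

Answer: x ∈ {3}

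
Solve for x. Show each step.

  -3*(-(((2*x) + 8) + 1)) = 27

Step 1. [-3*(-(((2*x) + 8) + 1)) = 27] LHS = -3·(…); ÷-3 both sides. So div: -(((2*x) + 8) + 1) = -9.
Step 2. [-(((2*x) + 8) + 1) = -9] leading − — multiply by −1, so neg: ((2*x) + 8) + 1 = 9.
Step 3. [((2*x) + 8) + 1 = 9] the outer +1 inverts by subtracting 1. So sub: (2*x) + 8 = 8.
Step 4. [(2*x) + 8 = 8] common factor 2 (LHS and 8) — divide through. So factor: x + 4 = 4.
Step 5. [x + 4 = 4] 4 comes off first (subtract 4) ⇒ sub: x = 0.

Answer: x ∈ {0}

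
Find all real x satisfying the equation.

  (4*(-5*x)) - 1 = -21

Step 1. [(4*(-5*x)) - 1 = -21] 1 comes off first (add 1), so sub: 4*(-5*x) = -20.
Step 2. [4*(-5*x) = -20] LHS = 4·(…); ÷4 both sides ⇒ div: -5*x = -5.
Step 3. [-5*x = -5] -5·(inner) — divide through by -5 ⇒ div: x = 1.

Answer: x ∈ {1}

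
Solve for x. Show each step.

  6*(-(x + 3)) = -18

Step 1. [6*(-(x + 3)) = -18] LHS = 6·(…); ÷6 both sides, so div: -(x + 3) = -3.
Step 2. [-(x + 3) = -3] flip signs both sides. So neg: x + 3 = 3.
Step 3. [x + 3 = 3] subtract 3: x sits inside (… + 3), so sub: x = 0.

Answer: x ∈ {0}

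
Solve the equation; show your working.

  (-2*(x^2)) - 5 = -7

Step 1. [(-2*(x^2)) - 5 = -7] add 5: x sits inside (… - 5), so sub: -2*(x^2) = -2.
Step 2. [-2*(x^2) = -2] -2 out front; divide by -2, so div: x^2 = 1.
Step 3. [x^2 = 1] √ both sides: 1 ≥ 0 gives two branches. So sqrt: x = 1 or -1.

Answer: x ∈ {-1, 1}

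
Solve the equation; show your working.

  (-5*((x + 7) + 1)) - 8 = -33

Step 1. [(-5*((x + 7) + 1)) - 8 = -33] the outer -8 inverts by adding 8, so sub: -5*((x + 7) + 1) = -25.
Step 2. [-5*((x + 7) + 1) = -25] -5 out front; divide by -5 ⇒ div: (x + 7) + 1 = 5.
Step 3. [(x + 7) + 1 = 5] peel the +1: subtract 1 from each side, so sub: x + 7 = 4.
Step 4. [x + 7 = 4] peel the +7: subtract 7 from each side. So sub: x = -3.

Answer: x ∈ {-3}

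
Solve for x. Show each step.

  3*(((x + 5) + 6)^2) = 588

Step 1. [3*(((x + 5) + 6)^2) = 588] 3·(inner) — divide through by 3 ⇒ div: ((x + 5) + 6)^2 = 196.
Step 2. [((x + 5) + 6)^2 = 196] 196 ≥ 0, LHS is (·)² — take ±√, so sqrt: (x + 5) + 6 = 14 or -14.
Step 3. [(x + 5) + 6 = 14 or -14] +6 is outermost — subtract 6 both sides. So sub: x + 5 = 8 or -20.
Step 4. [x + 5 = 8 or -20] peel the +5: subtract 5 from each side. So sub: x = 3 or -25.

Answer: x ∈ {-25, 3}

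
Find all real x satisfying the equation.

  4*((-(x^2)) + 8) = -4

Step 1. [4*((-(x^2)) + 8) = -4] 4 out front; divide by 4. So div: (-(x^2)) + 8 = -1.
Step 2. [(-(x^2)) + 8 = -1] +8 is outermost — subtract 8 both sides, so sub: -(x^2) = -9.
Step 3. [-(x^2) = -9] flip signs both sides, so neg: x^2 = 9.
Step 4. [x^2 = 9] LHS squared, RHS 9 ≥ 0: apply √ (±). So sqrt: x = 3 or -3.

Answer: x ∈ {-3, 3}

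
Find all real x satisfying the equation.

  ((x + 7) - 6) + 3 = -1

Step 1. [((x + 7) - 6) + 3 = -1] +3 is outermost — subtract 3 both sides. So sub: (x + 7) - 6 = -4.
Step 2. [(x + 7) - 6 = -4] 6 comes off first (add 6). So sub: x + 7 = 2.
Step 3. [x + 7 = 2] 7 comes off first (subtract 7), so sub: x = -5.

Answer: x ∈ {-5}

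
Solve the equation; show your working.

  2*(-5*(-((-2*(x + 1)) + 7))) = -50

Step 1. [2*(-5*(-((-2*(x + 1)) + 7))) = -50] leading coefficient 2: divide by 2, so div: -5*(-((-2*(x + 1)) + 7)) = -25.
Step 2. [-5*(-((-2*(x + 1)) + 7)) = -25] leading coefficient -5: divide by -5. So div: -((-2*(x + 1)) + 7) = 5.
Step 3. [-((-2*(x + 1)) + 7) = 5] leading − — multiply by −1. So neg: (-2*(x + 1)) + 7 = -5.
Step 4. [(-2*(x + 1)) + 7 = -5] subtract 7: x sits inside (… + 7) ⇒ sub: -2*(x + 1) = -12.
Step 5. [-2*(x + 1) = -12] -2·(inner) — divide through by -2 ⇒ div: x + 1 = 6.
Step 6. [x + 1 = 6] the outer +1 inverts by subtracting 1 ⇒ sub: x = 5.

Answer: x ∈ {5}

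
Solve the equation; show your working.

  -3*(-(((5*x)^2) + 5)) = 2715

Step 1. [-3*(-(((5*x)^2) + 5)) = 2715] LHS = -3·(…); ÷-3 both sides, so div: -(((5*x)^2) + 5) = -905.
Step 2. [-(((5*x)^2) + 5) = -905] leading − — multiply by −1. So neg: ((5*x)^2) + 5 = 905.
Step 3. [((5*x)^2) + 5 = 905] subtract 5: x sits inside (… + 5), so sub: (5*x)^2 = 900.
Step 4. [(5*x)^2 = 900] LHS squared, RHS 900 ≥ 0: apply √ (±), so sqrt: 5*x = 30 or -30.
Step 5. [5*x = 30 or -30] divide by the outer 5 ⇒ div: x = 6 or -6.

Answer: x ∈ {-6, 6}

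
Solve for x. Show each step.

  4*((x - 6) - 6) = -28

Step 1. [4*((x - 6) - 6) = -28] LHS = 4·(…); ÷4 both sides, so div: (x - 6) - 6 = -7.
Step 2. [(x - 6) - 6 = -7] the outer -6 inverts by adding 6. So sub: x - 6 = -1.
Step 3. [x - 6 = -1] -6 is outermost — add 6 both sides, so sub: x = 5.

Answer: x ∈ {5}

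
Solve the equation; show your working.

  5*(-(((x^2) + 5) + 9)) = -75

Step 1. [5*(-(((x^2) + 5) + 9)) = -75] 5·(inner) — divide through by 5 ⇒ div: -(((x^2) + 5) + 9) = -15.
Step 2. [-(((x^2) + 5) + 9) = -15] leading − — multiply by −1, so neg: ((x^2) + 5) + 9 = 15.
Step 3. [((x^2) + 5) + 9 = 15] the outer +9 inverts by subtracting 9. So sub: (x^2) + 5 = 6.
Step 4. [(x^2) + 5 = 6] 5 comes off first (subtract 5) ⇒ sub: x^2 = 1.
Step 5. [x^2 = 1] √ both sides: 1 ≥ 0 gives two branches ⇒ sqrt: x = 1 or -1.

Answer: x ∈ {-1, 1}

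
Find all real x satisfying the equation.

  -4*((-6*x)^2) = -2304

Step 1. [-4*((-6*x)^2) = -2304] divide by the outer -4 ⇒ div: (-6*x)^2 = 576.
Step 2. [(-6*x)^2 = 576] 576 ≥ 0, LHS is (·)² — take ±√, so sqrt: -6*x = 24 or -24.
Step 3. [-6*x = 24 or -24] divide by the outer -6. So div: x = -4 or 4.

Answer: x ∈ {-4, 4}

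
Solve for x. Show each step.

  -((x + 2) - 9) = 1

Step 1. [-((x + 2) - 9) = 1] leading − — multiply by −1, so neg: (x + 2) - 9 = -1.
Step 2. [(x + 2) - 9 = -1] the outer -9 inverts by adding 9. So sub: x + 2 = 8.
Step 3. [x + 2 = 8] +2 is outermost — subtract 2 both sides. So sub: x = 6.

Answer: x ∈ {6}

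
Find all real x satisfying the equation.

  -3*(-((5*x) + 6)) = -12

Step 1. [-3*(-((5*x) + 6)) = -12] leading coefficient -3: divide by -3 ⇒ div: -((5*x) + 6) = 4.
Step 2. [-((5*x) + 6) = 4] LHS negated; negate both sides ⇒ neg: (5*x) + 6 = -4.
Step 3. [(5*x) + 6 = -4] peel the +6: subtract 6 from each side. So sub: 5*x = -10.
Step 4. [5*x = -10] 5·(inner) — divide through by 5 ⇒ div: x = -2.

Answer: x ∈ {-2}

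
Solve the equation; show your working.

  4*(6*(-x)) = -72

Step 1. [4*(6*(-x)) = -72] 4·(inner) — divide through by 4 ⇒ div: 6*(-x) = -18.
Step 2. [6*(-x) = -18] leading coefficient 6: divide by 6, so div: -x = -3.
Step 3. [-x = -3] leading − — multiply by −1, so neg: x = 3.

Answer: x ∈ {3}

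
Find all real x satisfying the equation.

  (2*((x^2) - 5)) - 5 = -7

Step 1. [(2*((x^2) - 5)) - 5 = -7] -5 is outermost — add 5 both sides, so sub: 2*((x^2) - 5) = -2.
Step 2. [2*((x^2) - 5) = -2] leading coefficient 2: divide by 2. So div: (x^2) - 5 = -1.
Step 3. [(x^2) - 5 = -1] add 5: x sits inside (… - 5). So sub: x^2 = 4.
Step 4. [x^2 = 4] √ both sides: 4 ≥ 0 gives two branches, so sqrt: x = 2 or -2.

Answer: x ∈ {-2, 2}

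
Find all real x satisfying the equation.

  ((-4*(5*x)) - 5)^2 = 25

Step 1. [((-4*(5*x)) - 5)^2 = 25] √ both sides: 25 ≥ 0 gives two branches ⇒ sqrt: (-4*(5*x)) - 5 = 5 or -5.
Step 2. [(-4*(5*x)) - 5 = 5 or -5] the outer -5 inverts by adding 5, so sub: -4*(5*x) = 10 or 0.
Step 3. [-4*(5*x) = 10 or 0] divide by the outer -4, so div: 5*x = -5/2 or 0.
Step 4. [5*x = -5/2 or 0] 5·(inner) — divide through by 5, so div: x = -1/2 or 0.

Answer: x ∈ {-1/2, 0}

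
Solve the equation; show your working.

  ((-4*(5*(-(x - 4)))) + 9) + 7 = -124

Step 1. [((-4*(5*(-(x - 4)))) + 9) + 7 = -124] +7 is outermost — subtract 7 both sides ⇒ sub: (-4*(5*(-(x - 4)))) + 9 = -131.
Step 2. [(-4*(5*(-(x - 4)))) + 9 = -131] the outer +9 inverts by subtracting 9, so sub: -4*(5*(-(x - 4))) = -140.
Step 3. [-4*(5*(-(x - 4))) = -140] -4·(inner) — divide through by -4 ⇒ div: 5*(-(x - 4)) = 35.
Step 4. [5*(-(x - 4)) = 35] 5 out front; divide by 5 ⇒ div: -(x - 4) = 7.
Step 5. [-(x - 4) = 7] LHS negated; negate both sides, so neg: x - 4 = -7.
Step 6. [x - 4 = -7] add 4: x sits inside (… - 4) ⇒ sub: x = -3.

Answer: x ∈ {-3}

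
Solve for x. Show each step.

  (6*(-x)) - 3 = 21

Step 1. [(6*(-x)) - 3 = 21] 3 comes off first (add 3) ⇒ sub: 6*(-x) = 24.
Step 2. [6*(-x) = 24] LHS = 6·(…); ÷6 both sides. So div: -x = 4.
Step 3. [-x = 4] leading − — multiply by −1, so neg: x = -4.

Answer: x ∈ {-4}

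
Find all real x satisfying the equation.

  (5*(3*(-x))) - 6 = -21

Step 1. [(5*(3*(-x))) - 6 = -21] 6 comes off first (add 6). So sub: 5*(3*(-x)) = -15.
Step 2. [5*(3*(-x)) = -15] LHS = 5·(…); ÷5 both sides, so div: 3*(-x) = -3.
Step 3. [3*(-x) = -3] leading coefficient 3: divide by 3, so div: -x = -1.
Step 4. [-x = -1] flip signs both sides. So neg: x = 1.

Answer: x ∈ {1}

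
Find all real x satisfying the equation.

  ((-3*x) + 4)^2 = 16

Step 1. [((-3*x) + 4)^2 = 16] LHS squared, RHS 16 ≥ 0: apply √ (±). So sqrt: (-3*x) + 4 = 4 or -4.
Step 2. [(-3*x) + 4 = 4 or -4] +4 is outermost — subtract 4 both sides. So sub: -3*x = 0 or -8.
Step 3. [-3*x = 0 or -8] LHS = -3·(…); ÷-3 both sides ⇒ div: x = 0 or 8/3.

Answer: x ∈ {0, 8/3}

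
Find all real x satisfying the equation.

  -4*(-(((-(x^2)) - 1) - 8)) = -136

Step 1. [-4*(-(((-(x^2)) - 1) - 8)) = -136] -4 out front; divide by -4, so div: -(((-(x^2)) - 1) - 8) = 34.
Step 2. [-(((-(x^2)) - 1) - 8) = 34] LHS negated; negate both sides. So neg: ((-(x^2)) - 1) - 8 = -34.
Step 3. [((-(x^2)) - 1) - 8 = -34] the outer -8 inverts by adding 8. So sub: (-(x^2)) - 1 = -26.
Step 4. [(-(x^2)) - 1 = -26] 1 comes off first (add 1), so sub: -(x^2) = -25.
Step 5. [-(x^2) = -25] flip signs both sides ⇒ neg: x^2 = 25.
Step 6. [x^2 = 25] √ both sides: 25 ≥ 0 gives two branches ⇒ sqrt: x = 5 or -5.

Answer: x ∈ {-5, 5}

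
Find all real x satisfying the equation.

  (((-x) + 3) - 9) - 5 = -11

Step 1. [(((-x) + 3) - 9) - 5 = -11] -5 is outermost — add 5 both sides, so sub: ((-x) + 3) - 9 = -6.
Step 2. [((-x) + 3) - 9 = -6] peel the -9: add 9 from each side. So sub: (-x) + 3 = 3.
Step 3. [(-x) + 3 = 3] subtract 3: x sits inside (… + 3), so sub: -x = 0.
Step 4. [-x = 0] leading − — multiply by −1. So neg: x = 0.

Answer: x ∈ {0}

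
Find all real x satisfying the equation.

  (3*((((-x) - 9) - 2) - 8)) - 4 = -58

Step 1. [(3*((((-x) - 9) - 2) - 8)) - 4 = -58] 4 comes off first (add 4) ⇒ sub: 3*((((-x) - 9) - 2) - 8) = -54.
Step 2. [3*((((-x) - 9) - 2) - 8) = -54] leading coefficient 3: divide by 3, so div: (((-x) - 9) - 2) - 8 = -18.
Step 3. [(((-x) - 9) - 2) - 8 = -18] 8 comes off first (add 8). So sub: ((-x) - 9) - 2 = -10.
Step 4. [((-x) - 9) - 2 = -10] peel the -2: add 2 from each side. So sub: (-x) - 9 = -8.
Step 5. [(-x) - 9 = -8] peel the -9: add 9 from each side. So sub: -x = 1.
Step 6. [-x = 1] flip signs both sides, so neg: x = -1.

Answer: x ∈ {-1}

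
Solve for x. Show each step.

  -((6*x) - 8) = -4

Step 1. [-((6*x) - 8) = -4] leading − — multiply by −1. So neg: (6*x) - 8 = 4.
Step 2. [(6*x) - 8 = 4] the outer -8 inverts by adding 8 ⇒ sub: 6*x = 12.
Step 3. [6*x = 12] leading coefficient 6: divide by 6, so div: x = 2.

Answer: x ∈ {2}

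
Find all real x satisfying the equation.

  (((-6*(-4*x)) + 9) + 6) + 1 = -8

Step 1. [(((-6*(-4*x)) + 9) + 6) + 1 = -8] 1 comes off first (subtract 1) ⇒ sub: ((-6*(-4*x)) + 9) + 6 = -9.
Step 2. [((-6*(-4*x)) + 9) + 6 = -9] peel the +6: subtract 6 from each side, so sub: (-6*(-4*x)) + 9 = -15.
Step 3. [(-6*(-4*x)) + 9 = -15] subtract 9: x sits inside (… + 9) ⇒ sub: -6*(-4*x) = -24.
Step 4. [-6*(-4*x) = -24] -6 out front; divide by -6 ⇒ div: -4*x = 4.
Step 5. [-4*x = 4] divide by the outer -4. So div: x = -1.

Answer: x ∈ {-1}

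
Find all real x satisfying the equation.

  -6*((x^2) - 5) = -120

Step 1. [-6*((x^2) - 5) = -120] leading coefficient -6: divide by -6, so div: (x^2) - 5 = 20.
Step 2. [(x^2) - 5 = 20] -5 is outermost — add 5 both sides ⇒ sub: x^2 = 25.
Step 3. [x^2 = 25] √ both sides: 25 ≥ 0 gives two branches. So sqrt: x = 5 or -5.

Answer: x ∈ {-5, 5}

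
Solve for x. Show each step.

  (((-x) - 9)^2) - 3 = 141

Step 1. [(((-x) - 9)^2) - 3 = 141] the outer -3 inverts by adding 3 ⇒ sub: ((-x) - 9)^2 = 144.
Step 2. [((-x) - 9)^2 = 144] LHS squared, RHS 144 ≥ 0: apply √ (±) ⇒ sqrt: (-x) - 9 = 12 or -12.
Step 3. [(-x) - 9 = 12 or -12] -9 is outermost — add 9 both sides, so sub: -x = 21 or -3.
Step 4. [-x = 21 or -3] LHS negated; negate both sides. So neg: x = -21 or 3.

Answer: x ∈ {-21, 3}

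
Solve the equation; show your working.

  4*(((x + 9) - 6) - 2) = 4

Step 1. [4*(((x + 9) - 6) - 2) = 4] 4·(inner) — divide through by 4 ⇒ div: ((x + 9) - 6) - 2 = 1.
Step 2. [((x + 9) - 6) - 2 = 1] 2 comes off first (add 2), so sub: (x + 9) - 6 = 3.
Step 3. [(x + 9) - 6 = 3] the outer -6 inverts by adding 6 ⇒ sub: x + 9 = 9.
Step 4. [x + 9 = 9] 9 comes off first (subtract 9), so sub: x = 0.

Answer: x ∈ {0}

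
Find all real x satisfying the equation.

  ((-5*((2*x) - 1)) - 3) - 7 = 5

Step 1. [((-5*((2*x) - 1)) - 3) - 7 = 5] -7 is outermost — add 7 both sides. So sub: (-5*((2*x) - 1)) - 3 = 12.
Step 2. [(-5*((2*x) - 1)) - 3 = 12] -3 is outermost — add 3 both sides, so sub: -5*((2*x) - 1) = 15.
Step 3. [-5*((2*x) - 1) = 15] leading coefficient -5: divide by -5 ⇒ div: (2*x) - 1 = -3.
Step 4. [(2*x) - 1 = -3] the outer -1 inverts by adding 1. So sub: 2*x = -2.
Step 5. [2*x = -2] LHS = 2·(…); ÷2 both sides ⇒ div: x = -1.

Answer: x ∈ {-1}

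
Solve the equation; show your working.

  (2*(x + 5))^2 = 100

Step 1. [(2*(x + 5))^2 = 100] 100 ≥ 0, LHS is (·)² — take ±√, so sqrt: 2*(x + 5) = 10 or -10.
Step 2. [2*(x + 5) = 10 or -10] 2 out front; divide by 2. So div: x + 5 = 5 or -5.
Step 3. [x + 5 = 5 or -5] peel the +5: subtract 5 from each side, so sub: x = 0 or -10.

Answer: x ∈ {-10, 0}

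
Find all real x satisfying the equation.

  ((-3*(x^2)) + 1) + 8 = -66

Step 1. [((-3*(x^2)) + 1) + 8 = -66] peel the +8: subtract 8 from each side. So sub: (-3*(x^2)) + 1 = -74.
Step 2. [(-3*(x^2)) + 1 = -74] subtract 1: x sits inside (… + 1). So sub: -3*(x^2) = -75.
Step 3. [-3*(x^2) = -75] -3·(inner) — divide through by -3 ⇒ div: x^2 = 25.
Step 4. [x^2 = 25] √ both sides: 25 ≥ 0 gives two branches ⇒ sqrt: x = 5 or -5.

Answer: x ∈ {-5, 5}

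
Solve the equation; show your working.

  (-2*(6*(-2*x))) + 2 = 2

Step 1. [(-2*(6*(-2*x))) + 2 = 2] peel the +2: subtract 2 from each side, so sub: -2*(6*(-2*x)) = 0.
Step 2. [-2*(6*(-2*x)) = 0] -2 out front; divide by -2 ⇒ div: 6*(-2*x) = 0.
Step 3. [6*(-2*x) = 0] 6 out front; divide by 6, so div: -2*x = 0.
Step 4. [-2*x = 0] -2 out front; divide by -2. So div: x = 0.

Answer: x ∈ {0}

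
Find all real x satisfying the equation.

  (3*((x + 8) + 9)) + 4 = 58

Step 1. [(3*((x + 8) + 9)) + 4 = 58] peel the +4: subtract 4 from each side ⇒ sub: 3*((x + 8) + 9) = 54.
Step 2. [3*((x + 8) + 9) = 54] LHS = 3·(…); ÷3 both sides ⇒ div: (x + 8) + 9 = 18.
Step 3. [(x + 8) + 9 = 18] +9 is outermost — subtract 9 both sides. So sub: x + 8 = 9.
Step 4. [x + 8 = 9] peel the +8: subtract 8 from each side ⇒ sub: x = 1.

Answer: x ∈ {1}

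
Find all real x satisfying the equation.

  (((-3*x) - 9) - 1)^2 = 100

Step 1. [(((-3*x) - 9) - 1)^2 = 100] 100 ≥ 0, LHS is (·)² — take ±√. So sqrt: ((-3*x) - 9) - 1 = 10 or -10.
Step 2. [((-3*x) - 9) - 1 = 10 or -10] peel the -1: add 1 from each side, so sub: (-3*x) - 9 = 11 or -9.
Step 3. [(-3*x) - 9 = 11 or -9] the outer -9 inverts by adding 9. So sub: -3*x = 20 or 0.
Step 4. [-3*x = 20 or 0] LHS = -3·(…); ÷-3 both sides. So div: x = -20/3 or 0.

Answer: x ∈ {-20/3, 0}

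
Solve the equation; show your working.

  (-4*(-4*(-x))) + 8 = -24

Step 1. [(-4*(-4*(-x))) + 8 = -24] 8 comes off first (subtract 8) ⇒ sub: -4*(-4*(-x)) = -32.
Step 2. [-4*(-4*(-x)) = -32] divide by the outer -4 ⇒ div: -4*(-x) = 8.
Step 3. [-4*(-x) = 8] -4·(inner) — divide through by -4 ⇒ div: -x = -2.
Step 4. [-x = -2] flip signs both sides, so neg: x = 2.

Answer: x ∈ {2}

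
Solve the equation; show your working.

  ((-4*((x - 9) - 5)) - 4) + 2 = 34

Step 1. [((-4*((x - 9) - 5)) - 4) + 2 = 34] +2 is outermost — subtract 2 both sides ⇒ sub: (-4*((x - 9) - 5)) - 4 = 32.
Step 2. [(-4*((x - 9) - 5)) - 4 = 32] common factor -4 (LHS and 32) — divide through ⇒ factor: ((x - 9) - 5) + 1 = -8.
Step 3. [((x - 9) - 5) + 1 = -8] +1 is outermost — subtract 1 both sides, so sub: (x - 9) - 5 = -9.
Step 4. [(x - 9) - 5 = -9] the outer -5 inverts by adding 5 ⇒ sub: x - 9 = -4.
Step 5. [x - 9 = -4] 9 comes off first (add 9). So sub: x = 5.

Answer: x ∈ {5}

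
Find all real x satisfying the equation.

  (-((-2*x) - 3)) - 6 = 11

Step 1. [(-((-2*x) - 3)) - 6 = 11] the outer -6 inverts by adding 6, so sub: -((-2*x) - 3) = 17.
Step 2. [-((-2*x) - 3) = 17] flip signs both sides ⇒ neg: (-2*x) - 3 = -17.
Step 3. [(-2*x) - 3 = -17] 3 comes off first (add 3). So sub: -2*x = -14.
Step 4. [-2*x = -14] leading coefficient -2: divide by -2. So div: x = 7.

Answer: x ∈ {7}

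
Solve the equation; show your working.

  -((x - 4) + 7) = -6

Step 1. [-((x - 4) + 7) = -6] flip signs both sides. So neg: (x - 4) + 7 = 6.
Step 2. [(x - 4) + 7 = 6] peel the +7: subtract 7 from each side. So sub: x - 4 = -1.
Step 3. [x - 4 = -1] peel the -4: add 4 from each side, so sub: x = 3.

Answer: x ∈ {3}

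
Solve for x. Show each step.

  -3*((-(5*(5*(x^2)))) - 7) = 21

Step 1. [-3*((-(5*(5*(x^2)))) - 7) = 21] LHS = -3·(…); ÷-3 both sides, so div: (-(5*(5*(x^2)))) - 7 = -7.
Step 2. [(-(5*(5*(x^2)))) - 7 = -7] the outer -7 inverts by adding 7 ⇒ sub: -(5*(5*(x^2))) = 0.
Step 3. [-(5*(5*(x^2))) = 0] leading − — multiply by −1 ⇒ neg: 5*(5*(x^2)) = 0.
Step 4. [5*(5*(x^2)) = 0] divide by the outer 5. So div: 5*(x^2) = 0.
Step 5. [5*(x^2) = 0] divide by the outer 5 ⇒ div: x^2 = 0.
Step 6. [x^2 = 0] LHS squared, RHS 0 ≥ 0: apply √ (±) ⇒ sqrt: x = 0.

Answer: x ∈ {0}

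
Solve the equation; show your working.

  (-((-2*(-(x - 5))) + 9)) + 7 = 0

Step 1. [(-((-2*(-(x - 5))) + 9)) + 7 = 0] the outer +7 inverts by subtracting 7. So sub: -((-2*(-(x - 5))) + 9) = -7.
Step 2. [-((-2*(-(x - 5))) + 9) = -7] leading − — multiply by −1. So neg: (-2*(-(x - 5))) + 9 = 7.
Step 3. [(-2*(-(x - 5))) + 9 = 7] +9 is outermost — subtract 9 both sides. So sub: -2*(-(x - 5)) = -2.
Step 4. [-2*(-(x - 5)) = -2] LHS = -2·(…); ÷-2 both sides, so div: -(x - 5) = 1.
Step 5. [-(x - 5) = 1] leading − — multiply by −1 ⇒ neg: x - 5 = -1.
Step 6. [x - 5 = -1] peel the -5: add 5 from each side ⇒ sub: x = 4.

Answer: x ∈ {4}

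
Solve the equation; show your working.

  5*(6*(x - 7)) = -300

Step 1. [5*(6*(x - 7)) = -300] 5·(inner) — divide through by 5, so div: 6*(x - 7) = -60.
Step 2. [6*(x - 7) = -60] divide by the outer 6 ⇒ div: x - 7 = -10.
Step 3. [x - 7 = -10] peel the -7: add 7 from each side ⇒ sub: x = -3.

Answer: x ∈ {-3}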